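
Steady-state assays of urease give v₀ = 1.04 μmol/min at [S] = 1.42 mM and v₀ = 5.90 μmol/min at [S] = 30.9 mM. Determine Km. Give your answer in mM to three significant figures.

8.98 mM

From v = Vmax[S]/(Km+[S]), each point gives Vmax = v(Km+[S])/[S].
Equating: 1.04(Km+1.42)/1.42 = 5.90(Km+30.9)/30.9.
0.7324·Km + 1.04 = 0.1909·Km + 5.90, so (0.7324 − 0.1909)·Km = 5.90 − 1.04.
Km = 4.860/0.5415 = 8.98 mM; then Vmax = 1.04(8.98+1.42)/1.42 = 7.61 μmol/min.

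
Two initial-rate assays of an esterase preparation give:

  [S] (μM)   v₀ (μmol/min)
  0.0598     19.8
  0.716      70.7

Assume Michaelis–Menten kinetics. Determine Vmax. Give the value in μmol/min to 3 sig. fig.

92.3 μmol/min

From v = Vmax[S]/(Km+[S]), each point gives Vmax = v(Km+[S])/[S].
Equating: 19.8(Km+0.0598)/0.0598 = 70.7(Km+0.716)/0.716.
331.1·Km + 19.8 = 98.74·Km + 70.7, so (331.1 − 98.74)·Km = 70.7 − 19.8.
Km = 50.90/232.4 = 0.219 μM; then Vmax = 19.8(0.219+0.0598)/0.0598 = 92.3 μmol/min.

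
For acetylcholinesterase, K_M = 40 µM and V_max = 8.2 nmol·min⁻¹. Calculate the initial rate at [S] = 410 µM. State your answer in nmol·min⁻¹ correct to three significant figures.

7.47 nmol·min⁻¹

[S]/(Km+[S]) = 410/450.0 = 0.9111, the fractional saturation.
v = 0.9111 × Vmax = 0.9111 × 8.2 = 7.47 nmol·min⁻¹.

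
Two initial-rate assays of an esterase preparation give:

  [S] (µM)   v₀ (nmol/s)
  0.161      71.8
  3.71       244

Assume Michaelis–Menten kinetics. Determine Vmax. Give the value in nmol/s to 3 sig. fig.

From v = Vmax[S]/(Km+[S]), each point gives Vmax = v(Km+[S])/[S].
Equating: 71.8(Km+0.161)/0.161 = 244(Km+3.71)/3.71.
446.0·Km + 71.8 = 65.77·Km + 244, so (446.0 − 65.77)·Km = 244 − 71.8.
Km = 172.2/380.2 = 0.453 µM; then Vmax = 71.8(0.453+0.161)/0.161 = 274 nmol/s.

274 nmol/s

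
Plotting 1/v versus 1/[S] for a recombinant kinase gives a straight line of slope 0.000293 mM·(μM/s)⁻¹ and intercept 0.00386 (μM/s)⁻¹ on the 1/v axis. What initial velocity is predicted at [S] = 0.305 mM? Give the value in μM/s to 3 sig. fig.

207 μM/s

The y-intercept is 1/Vmax, so Vmax = 1/0.00386 = 259 μM/s.
The slope is Km/Vmax, so Km = 0.000293 × 259 = 0.0759 mM.
Then v = 259 × 0.305/(0.0759 + 0.305) = 207 μM/s.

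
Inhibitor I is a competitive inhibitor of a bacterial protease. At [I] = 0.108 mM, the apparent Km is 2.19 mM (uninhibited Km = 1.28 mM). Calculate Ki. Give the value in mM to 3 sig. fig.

0.152 mM

Competitive: Km,app = α·Km with α = 1 + [I]/Ki.
α = Km,app/Km = 2.19/1.28 = 1.711.
Ki = [I]/(α − 1) = 0.108/0.7109 = 0.152 mM.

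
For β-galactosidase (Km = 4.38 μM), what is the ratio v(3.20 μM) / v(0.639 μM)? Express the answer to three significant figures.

3.32

Since Vmax cancels, v₂/v₁ = [S]₂(Km+[S]₁) / [S]₁(Km+[S]₂).
= 3.20×(4.38+0.639) / (0.639×(4.38+3.20)) = 16.06/4.844 = 3.32.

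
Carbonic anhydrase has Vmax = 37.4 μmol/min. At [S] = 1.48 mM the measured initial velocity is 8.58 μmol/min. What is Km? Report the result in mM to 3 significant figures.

v/Vmax = 8.58/37.4 = 0.2294 = [S]/(Km+[S]).
So Km + [S] = [S]/0.2294 = 6.451 mM, giving Km = 6.451 − 1.48 = 4.97 mM.

4.97 mM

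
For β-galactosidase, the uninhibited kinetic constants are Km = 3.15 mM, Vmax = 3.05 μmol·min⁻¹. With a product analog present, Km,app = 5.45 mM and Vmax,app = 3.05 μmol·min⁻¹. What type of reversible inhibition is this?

Km increases (3.15 → 5.45 mM) while Vmax is unchanged — the hallmark of competitive inhibition.

competitive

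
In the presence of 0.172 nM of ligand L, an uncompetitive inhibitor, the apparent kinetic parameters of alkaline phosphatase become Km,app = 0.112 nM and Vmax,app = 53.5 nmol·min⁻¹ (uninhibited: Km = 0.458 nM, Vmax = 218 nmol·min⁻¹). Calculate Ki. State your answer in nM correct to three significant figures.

Uncompetitive: Vmax,app = Vmax/α (and Km,app = Km/α) with α = 1 + [I]/Ki.
α = Vmax/Vmax,app = 218/53.5 = 4.075.
Since α = 1 + [I]/Ki, [I]/Ki = 4.075 − 1 = 3.075 and Ki = 0.172/3.075 = 0.0559 nM.

0.0559 nM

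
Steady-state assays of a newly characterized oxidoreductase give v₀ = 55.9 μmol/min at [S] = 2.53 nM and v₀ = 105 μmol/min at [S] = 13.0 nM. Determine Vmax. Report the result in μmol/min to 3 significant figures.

In reciprocal form, 1/v = (Km/Vmax)·(1/[S]) + 1/Vmax. The two points give (1/[S], 1/v) = (0.3953, 0.01789) and (0.07692, 0.009524).
Slope = (0.01789 − 0.009524)/(0.3953 − 0.07692) = 0.02628; intercept = 0.01789 − 0.02628×0.3953 = 0.007502.
Vmax = 1/intercept = 133 μmol/min; Km = slope × Vmax = 0.02628 × 133 = 3.50 nM.

133 μmol/min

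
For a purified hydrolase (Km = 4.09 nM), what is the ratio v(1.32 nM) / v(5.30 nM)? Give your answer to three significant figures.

0.432

The fractional saturations are [S]/(Km+[S]) = 5.30/9.390 = 0.5644 and 1.32/5.410 = 0.2440.
v₂/v₁ is just their ratio: 0.2440/0.5644 = 0.432.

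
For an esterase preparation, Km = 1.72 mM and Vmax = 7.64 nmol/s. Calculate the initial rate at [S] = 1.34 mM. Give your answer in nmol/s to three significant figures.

[S]/(Km+[S]) = 1.34/3.060 = 0.4379, the fractional saturation.
v = 0.4379 × Vmax = 0.4379 × 7.64 = 3.35 nmol/s.

3.35 nmol/s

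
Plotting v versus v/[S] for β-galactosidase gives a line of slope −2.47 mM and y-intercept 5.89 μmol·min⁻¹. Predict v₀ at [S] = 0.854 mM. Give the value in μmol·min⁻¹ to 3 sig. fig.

In the Eadie–Hofstee form v = Vmax − Km·(v/[S]), the slope is −Km and the intercept is Vmax, so Km = 2.47 mM and Vmax = 5.89 μmol·min⁻¹.
v = 5.89 × 0.854/(2.47 + 0.854) = 1.51 μmol·min⁻¹.

1.51 μmol·min⁻¹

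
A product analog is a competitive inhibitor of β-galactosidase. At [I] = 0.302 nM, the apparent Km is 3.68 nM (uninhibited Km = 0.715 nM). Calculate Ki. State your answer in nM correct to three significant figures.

0.0728 nM

Competitive: Km,app = α·Km with α = 1 + [I]/Ki.
α = Km,app/Km = 3.68/0.715 = 5.147.
Since α = 1 + [I]/Ki, [I]/Ki = 5.147 − 1 = 4.147 and Ki = 0.302/4.147 = 0.0728 nM.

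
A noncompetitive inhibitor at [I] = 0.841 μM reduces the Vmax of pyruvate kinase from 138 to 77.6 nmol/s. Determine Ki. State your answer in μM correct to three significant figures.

Noncompetitive: Vmax,app = Vmax/α with α = 1 + [I]/Ki.
α = Vmax/Vmax,app = 138/77.6 = 1.778.
Since α = 1 + [I]/Ki, [I]/Ki = 1.778 − 1 = 0.7784 and Ki = 0.841/0.7784 = 1.08 μM.

1.08 μM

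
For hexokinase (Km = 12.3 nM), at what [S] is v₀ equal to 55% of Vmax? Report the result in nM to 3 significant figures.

15.0 nM

v/Vmax = [S]/(Km+[S]) = 0.55, so [S] = Km·0.55/(1 − 0.55) = 12.3 × 1.222.
[S] = 15.0 nM.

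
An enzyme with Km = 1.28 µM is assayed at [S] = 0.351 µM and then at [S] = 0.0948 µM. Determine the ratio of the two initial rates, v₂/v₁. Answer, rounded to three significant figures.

0.320

Since Vmax cancels, v₂/v₁ = [S]₂(Km+[S]₁) / [S]₁(Km+[S]₂).
= 0.0948×(1.28+0.351) / (0.351×(1.28+0.0948)) = 0.1546/0.4826 = 0.320.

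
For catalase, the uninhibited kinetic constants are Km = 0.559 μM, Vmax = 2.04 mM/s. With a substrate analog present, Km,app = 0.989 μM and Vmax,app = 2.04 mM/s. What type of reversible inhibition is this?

Km increases (0.559 → 0.989 μM) while Vmax is unchanged — the hallmark of competitive inhibition.

competitive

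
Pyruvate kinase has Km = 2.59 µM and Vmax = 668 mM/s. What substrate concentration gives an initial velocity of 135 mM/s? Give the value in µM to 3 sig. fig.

Rearranging v = Vmax[S]/(Km+[S]) gives [S] = Km·v/(Vmax − v).
[S] = 2.59 × 135 / (668 − 135) = 349.6/533.0 = 0.656 µM.

0.656 µM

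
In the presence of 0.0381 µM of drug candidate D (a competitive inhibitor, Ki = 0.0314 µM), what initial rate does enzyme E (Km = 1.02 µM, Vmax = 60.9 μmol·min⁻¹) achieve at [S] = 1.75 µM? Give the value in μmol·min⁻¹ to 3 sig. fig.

α = 1 + [I]/Ki = 1 + 0.0381/0.0314 = 2.213.
For a competitive inhibitor, Vmax is unchanged and the apparent Km becomes α·Km: Km,app = 2.26 µM, Vmax,app = 60.9 μmol·min⁻¹.
v = Vmax,app·[S]/(Km,app + [S]) = 60.9 × 1.75/(2.26 + 1.75) = 26.6 μmol·min⁻¹.

26.6 μmol·min⁻¹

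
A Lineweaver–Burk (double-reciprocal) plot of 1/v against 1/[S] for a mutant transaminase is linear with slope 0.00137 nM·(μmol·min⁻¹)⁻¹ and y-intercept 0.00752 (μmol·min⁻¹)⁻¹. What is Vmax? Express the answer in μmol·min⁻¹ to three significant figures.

133 μmol·min⁻¹

The y-intercept of a Lineweaver–Burk plot equals 1/Vmax, so Vmax = 1/0.00752 = 133 μmol·min⁻¹.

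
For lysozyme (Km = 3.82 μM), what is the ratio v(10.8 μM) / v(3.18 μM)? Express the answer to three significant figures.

1.63

Since Vmax cancels, v₂/v₁ = [S]₂(Km+[S]₁) / [S]₁(Km+[S]₂).
= 10.8×(3.82+3.18) / (3.18×(3.82+10.8)) = 75.60/46.49 = 1.63.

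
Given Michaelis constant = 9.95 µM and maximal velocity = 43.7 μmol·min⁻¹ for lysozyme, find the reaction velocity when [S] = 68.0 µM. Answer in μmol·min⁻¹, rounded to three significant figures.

[S]/(Km+[S]) = 68.0/77.95 = 0.8724, the fractional saturation.
v = 0.8724 × Vmax = 0.8724 × 43.7 = 38.1 μmol·min⁻¹.

38.1 μmol·min⁻¹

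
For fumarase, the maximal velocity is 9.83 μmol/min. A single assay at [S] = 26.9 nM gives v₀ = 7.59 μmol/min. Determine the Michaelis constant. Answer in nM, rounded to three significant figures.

From v = Vmax[S]/(Km+[S]), Km = [S](Vmax − v)/v.
Km = 26.9 × (9.83 − 7.59) / 7.59 = 60.26/7.59 = 7.94 nM.

7.94 nM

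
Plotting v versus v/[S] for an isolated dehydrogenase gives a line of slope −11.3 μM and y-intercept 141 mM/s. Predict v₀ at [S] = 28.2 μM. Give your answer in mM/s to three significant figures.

101 mM/s

In the Eadie–Hofstee form v = Vmax − Km·(v/[S]), the slope is −Km and the intercept is Vmax, so Km = 11.3 μM and Vmax = 141 mM/s.
v = 141 × 28.2/(11.3 + 28.2) = 101 mM/s.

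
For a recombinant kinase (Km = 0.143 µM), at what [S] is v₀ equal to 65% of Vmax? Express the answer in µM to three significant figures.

0.266 µM

v/Vmax = [S]/(Km+[S]) = 0.65, so [S] = Km·0.65/(1 − 0.65) = 0.143 × 1.857.
[S] = 0.266 µM.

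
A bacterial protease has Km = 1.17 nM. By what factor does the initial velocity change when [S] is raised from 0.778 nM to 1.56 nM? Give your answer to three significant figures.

Since Vmax cancels, v₂/v₁ = [S]₂(Km+[S]₁) / [S]₁(Km+[S]₂).
= 1.56×(1.17+0.778) / (0.778×(1.17+1.56)) = 3.039/2.124 = 1.43.

1.43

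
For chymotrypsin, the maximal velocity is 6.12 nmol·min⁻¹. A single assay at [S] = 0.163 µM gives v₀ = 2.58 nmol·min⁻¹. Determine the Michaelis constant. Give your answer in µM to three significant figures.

v/Vmax = 2.58/6.12 = 0.4216 = [S]/(Km+[S]).
So Km + [S] = [S]/0.4216 = 0.3867 µM, giving Km = 0.3867 − 0.163 = 0.224 µM.

0.224 µM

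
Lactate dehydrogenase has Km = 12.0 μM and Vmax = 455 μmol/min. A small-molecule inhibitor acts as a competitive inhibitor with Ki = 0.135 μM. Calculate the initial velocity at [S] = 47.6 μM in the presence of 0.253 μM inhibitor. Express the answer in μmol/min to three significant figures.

With α = 1 + [I]/Ki = 1 + 0.253/0.135 = 2.874, the competitive rate law is v = Vmax[S] / (αKm + [S]).
v = 455×47.6 / (2.874×12.0 + 47.6) = 21660/82.09 = 264 μmol/min.

264 μmol/min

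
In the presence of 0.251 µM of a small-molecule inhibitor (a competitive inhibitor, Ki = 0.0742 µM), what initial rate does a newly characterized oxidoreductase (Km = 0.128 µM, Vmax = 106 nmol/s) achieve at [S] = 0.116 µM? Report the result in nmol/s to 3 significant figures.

18.2 nmol/s

α = 1 + [I]/Ki = 1 + 0.251/0.0742 = 4.383.
For a competitive inhibitor, Vmax is unchanged and the apparent Km becomes α·Km: Km,app = 0.561 µM, Vmax,app = 106 nmol/s.
v = Vmax,app·[S]/(Km,app + [S]) = 106 × 0.116/(0.561 + 0.116) = 18.2 nmol/s.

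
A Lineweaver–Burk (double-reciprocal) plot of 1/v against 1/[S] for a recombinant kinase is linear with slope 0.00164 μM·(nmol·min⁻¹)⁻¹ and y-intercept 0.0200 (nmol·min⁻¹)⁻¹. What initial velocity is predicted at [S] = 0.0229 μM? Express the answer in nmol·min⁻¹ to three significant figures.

The y-intercept is 1/Vmax, so Vmax = 1/0.0200 = 50.0 nmol·min⁻¹.
The slope is Km/Vmax, so Km = 0.00164 × 50.0 = 0.0820 μM.
Then v = 50.0 × 0.0229/(0.0820 + 0.0229) = 10.9 nmol·min⁻¹.

10.9 nmol·min⁻¹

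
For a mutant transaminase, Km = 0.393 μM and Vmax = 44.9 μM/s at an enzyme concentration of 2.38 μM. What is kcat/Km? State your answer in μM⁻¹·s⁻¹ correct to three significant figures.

48.0 μM⁻¹·s⁻¹

kcat = Vmax/[E]total = 44.9/2.38 = 18.9 s⁻¹.
kcat/Km = 18.9/0.393 = 48.0 μM⁻¹·s⁻¹.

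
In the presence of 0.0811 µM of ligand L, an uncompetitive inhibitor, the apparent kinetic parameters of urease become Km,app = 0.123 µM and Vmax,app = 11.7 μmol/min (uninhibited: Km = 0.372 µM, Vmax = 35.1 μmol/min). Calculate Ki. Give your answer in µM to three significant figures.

0.0405 µM

Uncompetitive: Vmax,app = Vmax/α (and Km,app = Km/α) with α = 1 + [I]/Ki.
α = Vmax/Vmax,app = 35.1/11.7 = 3.000.
Ki = [I]/(α − 1) = 0.0811/2.000 = 0.0405 µM.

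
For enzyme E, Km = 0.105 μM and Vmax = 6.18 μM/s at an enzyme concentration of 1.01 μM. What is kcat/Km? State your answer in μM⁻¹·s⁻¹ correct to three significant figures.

kcat = Vmax/[E]total = 6.18/1.01 = 6.12 s⁻¹.
kcat/Km = 6.12/0.105 = 58.3 μM⁻¹·s⁻¹.

58.3 μM⁻¹·s⁻¹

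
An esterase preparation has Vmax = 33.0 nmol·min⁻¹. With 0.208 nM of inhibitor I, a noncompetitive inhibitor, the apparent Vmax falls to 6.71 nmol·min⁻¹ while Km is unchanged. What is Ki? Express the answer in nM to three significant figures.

0.0531 nM

Noncompetitive: Vmax,app = Vmax/α with α = 1 + [I]/Ki.
α = Vmax/Vmax,app = 33.0/6.71 = 4.918.
Ki = [I]/(α − 1) = 0.208/3.918 = 0.0531 nM.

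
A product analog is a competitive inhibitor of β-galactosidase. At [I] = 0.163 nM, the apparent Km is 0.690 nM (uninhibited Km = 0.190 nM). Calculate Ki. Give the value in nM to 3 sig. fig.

0.0619 nM

Competitive: Km,app = α·Km with α = 1 + [I]/Ki.
α = Km,app/Km = 0.690/0.190 = 3.632.
Ki = [I]/(α − 1) = 0.163/2.632 = 0.0619 nM.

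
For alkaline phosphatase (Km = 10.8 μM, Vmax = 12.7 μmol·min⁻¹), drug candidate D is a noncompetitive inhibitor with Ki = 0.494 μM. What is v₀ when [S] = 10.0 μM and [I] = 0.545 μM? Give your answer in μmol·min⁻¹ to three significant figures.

α = 1 + [I]/Ki = 1 + 0.545/0.494 = 2.103.
For a noncompetitive inhibitor, Vmax is reduced to Vmax/α while Km is unchanged: Km,app = 10.8 μM, Vmax,app = 6.04 μmol·min⁻¹.
v = Vmax,app·[S]/(Km,app + [S]) = 6.04 × 10.0/(10.8 + 10.0) = 2.90 μmol·min⁻¹.

2.90 μmol·min⁻¹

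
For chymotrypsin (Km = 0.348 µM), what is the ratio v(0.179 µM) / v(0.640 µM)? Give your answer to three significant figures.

0.524

The fractional saturations are [S]/(Km+[S]) = 0.640/0.9880 = 0.6478 and 0.179/0.5270 = 0.3397.
v₂/v₁ is just their ratio: 0.3397/0.6478 = 0.524.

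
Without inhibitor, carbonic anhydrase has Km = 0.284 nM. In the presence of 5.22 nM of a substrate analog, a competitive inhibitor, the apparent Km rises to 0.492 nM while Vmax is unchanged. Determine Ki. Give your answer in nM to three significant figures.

Competitive: Km,app = α·Km with α = 1 + [I]/Ki.
α = Km,app/Km = 0.492/0.284 = 1.732.
Since α = 1 + [I]/Ki, [I]/Ki = 1.732 − 1 = 0.7324 and Ki = 5.22/0.7324 = 7.13 nM.

7.13 nM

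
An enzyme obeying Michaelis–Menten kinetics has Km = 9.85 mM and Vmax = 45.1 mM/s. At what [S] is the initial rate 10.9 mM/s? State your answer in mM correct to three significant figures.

3.14 mM

The required fractional saturation is v/Vmax = 10.9/45.1 = 0.2417.
Then [S]/(Km+[S]) = 0.2417 ⇒ [S] = 9.85 × 0.2417/(1 − 0.2417) = 3.14 mM.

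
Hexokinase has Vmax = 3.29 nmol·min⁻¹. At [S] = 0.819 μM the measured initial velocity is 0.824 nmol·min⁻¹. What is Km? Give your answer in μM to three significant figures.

2.45 μM

v/Vmax = 0.824/3.29 = 0.2505 = [S]/(Km+[S]).
So Km + [S] = [S]/0.2505 = 3.270 μM, giving Km = 3.270 − 0.819 = 2.45 μM.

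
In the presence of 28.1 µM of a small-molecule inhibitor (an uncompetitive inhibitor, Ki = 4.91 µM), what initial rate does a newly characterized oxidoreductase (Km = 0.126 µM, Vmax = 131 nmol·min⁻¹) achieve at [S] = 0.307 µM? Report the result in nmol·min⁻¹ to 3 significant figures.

With α = 1 + [I]/Ki = 1 + 28.1/4.91 = 6.723, the uncompetitive rate law is v = (Vmax/α)·[S] / (Km/α + [S]).
v = (131/6.723)×0.307 / (0.126/6.723 + 0.307) = 5.982/0.3257 = 18.4 nmol·min⁻¹.

18.4 nmol·min⁻¹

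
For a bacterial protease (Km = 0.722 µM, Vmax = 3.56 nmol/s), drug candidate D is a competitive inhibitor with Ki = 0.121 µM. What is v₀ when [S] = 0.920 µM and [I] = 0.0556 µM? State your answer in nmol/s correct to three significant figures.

With α = 1 + [I]/Ki = 1 + 0.0556/0.121 = 1.460, the competitive rate law is v = Vmax[S] / (αKm + [S]).
v = 3.56×0.920 / (1.460×0.722 + 0.920) = 3.275/1.974 = 1.66 nmol/s.

1.66 nmol/s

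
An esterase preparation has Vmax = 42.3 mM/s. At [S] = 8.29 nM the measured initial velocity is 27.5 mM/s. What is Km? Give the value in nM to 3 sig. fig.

4.46 nM

v/Vmax = 27.5/42.3 = 0.6501 = [S]/(Km+[S]).
So Km + [S] = [S]/0.6501 = 12.75 nM, giving Km = 12.75 − 8.29 = 4.46 nM.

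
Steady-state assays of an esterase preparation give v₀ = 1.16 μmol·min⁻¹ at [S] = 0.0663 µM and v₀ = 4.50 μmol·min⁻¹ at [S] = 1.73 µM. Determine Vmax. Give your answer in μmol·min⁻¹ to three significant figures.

5.08 μmol·min⁻¹

From v = Vmax[S]/(Km+[S]), each point gives Vmax = v(Km+[S])/[S].
Equating: 1.16(Km+0.0663)/0.0663 = 4.50(Km+1.73)/1.73.
17.50·Km + 1.16 = 2.601·Km + 4.50, so (17.50 − 2.601)·Km = 4.50 − 1.16.
Km = 3.340/14.90 = 0.224 µM; then Vmax = 1.16(0.224+0.0663)/0.0663 = 5.08 μmol·min⁻¹.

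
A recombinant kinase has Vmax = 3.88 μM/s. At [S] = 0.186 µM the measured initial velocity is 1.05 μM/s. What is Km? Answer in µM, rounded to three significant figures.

0.501 µM

v/Vmax = 1.05/3.88 = 0.2706 = [S]/(Km+[S]).
So Km + [S] = [S]/0.2706 = 0.6873 µM, giving Km = 0.6873 − 0.186 = 0.501 µM.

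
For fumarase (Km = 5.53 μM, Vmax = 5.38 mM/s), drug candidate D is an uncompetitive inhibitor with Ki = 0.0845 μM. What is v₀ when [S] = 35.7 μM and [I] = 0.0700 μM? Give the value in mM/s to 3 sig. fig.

2.71 mM/s

α = 1 + [I]/Ki = 1 + 0.0700/0.0845 = 1.828.
For an uncompetitive inhibitor, both parameters are divided by α, giving Vmax/α and Km/α: Km,app = 3.02 μM, Vmax,app = 2.94 mM/s.
v = Vmax,app·[S]/(Km,app + [S]) = 2.94 × 35.7/(3.02 + 35.7) = 2.71 mM/s.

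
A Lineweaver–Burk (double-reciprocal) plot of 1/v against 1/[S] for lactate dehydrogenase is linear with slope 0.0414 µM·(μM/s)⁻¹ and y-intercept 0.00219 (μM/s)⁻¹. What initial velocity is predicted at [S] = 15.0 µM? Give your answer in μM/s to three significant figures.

The y-intercept is 1/Vmax, so Vmax = 1/0.00219 = 457 μM/s.
The slope is Km/Vmax, so Km = 0.0414 × 457 = 18.9 µM.
Then v = 457 × 15.0/(18.9 + 15.0) = 202 μM/s.

202 μM/s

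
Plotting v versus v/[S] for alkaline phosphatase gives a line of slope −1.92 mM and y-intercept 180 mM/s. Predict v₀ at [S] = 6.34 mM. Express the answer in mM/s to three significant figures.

In the Eadie–Hofstee form v = Vmax − Km·(v/[S]), the slope is −Km and the intercept is Vmax, so Km = 1.92 mM and Vmax = 180 mM/s.
v = 180 × 6.34/(1.92 + 6.34) = 138 mM/s.

138 mM/s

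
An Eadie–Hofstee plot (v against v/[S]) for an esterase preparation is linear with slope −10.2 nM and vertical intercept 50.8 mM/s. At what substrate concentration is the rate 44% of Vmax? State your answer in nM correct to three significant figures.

8.01 nM

The Eadie–Hofstee slope gives Km = 10.2 nM (slope = −Km).
v/Vmax = [S]/(Km+[S]) = 0.44 ⇒ [S] = Km·0.44/(1−0.44) = 10.2 × 0.7857 = 8.01 nM.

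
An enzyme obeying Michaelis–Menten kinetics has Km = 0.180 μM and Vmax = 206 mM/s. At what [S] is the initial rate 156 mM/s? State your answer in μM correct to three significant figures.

0.562 μM

Rearranging v = Vmax[S]/(Km+[S]) gives [S] = Km·v/(Vmax − v).
[S] = 0.180 × 156 / (206 − 156) = 28.08/50.00 = 0.562 μM.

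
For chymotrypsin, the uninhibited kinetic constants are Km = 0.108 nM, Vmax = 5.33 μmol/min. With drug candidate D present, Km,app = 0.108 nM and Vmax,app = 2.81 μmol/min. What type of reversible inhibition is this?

noncompetitive

Vmax decreases (5.33 → 2.81 μmol/min) while Km is unchanged — pure noncompetitive inhibition.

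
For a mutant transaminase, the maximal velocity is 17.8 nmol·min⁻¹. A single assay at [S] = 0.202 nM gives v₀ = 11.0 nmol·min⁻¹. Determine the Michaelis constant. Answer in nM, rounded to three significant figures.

0.125 nM

From v = Vmax[S]/(Km+[S]), Km = [S](Vmax − v)/v.
Km = 0.202 × (17.8 − 11.0) / 11.0 = 1.374/11.0 = 0.125 nM.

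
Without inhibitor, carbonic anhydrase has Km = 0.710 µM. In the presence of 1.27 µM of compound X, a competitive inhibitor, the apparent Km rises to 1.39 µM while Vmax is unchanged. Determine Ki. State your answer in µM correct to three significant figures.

1.33 µM

Competitive: Km,app = α·Km with α = 1 + [I]/Ki.
α = Km,app/Km = 1.39/0.710 = 1.958.
Ki = [I]/(α − 1) = 1.27/0.9577 = 1.33 µM.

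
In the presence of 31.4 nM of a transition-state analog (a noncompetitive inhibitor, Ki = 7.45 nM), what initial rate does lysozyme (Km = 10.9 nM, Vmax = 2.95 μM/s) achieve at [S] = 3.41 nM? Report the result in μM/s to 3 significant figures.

0.135 μM/s

With α = 1 + [I]/Ki = 1 + 31.4/7.45 = 5.215, the noncompetitive rate law is v = (Vmax/α)·[S] / (Km + [S]).
v = (2.95/5.215)×3.41 / (10.9 + 3.41) = 1.929/14.31 = 0.135 μM/s.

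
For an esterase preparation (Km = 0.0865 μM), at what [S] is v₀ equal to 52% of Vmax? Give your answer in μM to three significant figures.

v/Vmax = [S]/(Km+[S]) = 0.52, so [S] = Km·0.52/(1 − 0.52) = 0.0865 × 1.083.
[S] = 0.0937 μM.

0.0937 μM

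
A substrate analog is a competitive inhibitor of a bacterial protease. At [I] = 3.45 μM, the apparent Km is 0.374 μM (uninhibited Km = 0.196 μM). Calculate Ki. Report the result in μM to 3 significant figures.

3.80 μM

Competitive: Km,app = α·Km with α = 1 + [I]/Ki.
α = Km,app/Km = 0.374/0.196 = 1.908.
Since α = 1 + [I]/Ki, [I]/Ki = 1.908 − 1 = 0.9082 and Ki = 3.45/0.9082 = 3.80 μM.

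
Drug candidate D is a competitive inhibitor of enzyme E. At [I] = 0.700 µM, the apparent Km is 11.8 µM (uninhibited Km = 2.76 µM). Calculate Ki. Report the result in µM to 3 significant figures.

Competitive: Km,app = α·Km with α = 1 + [I]/Ki.
α = Km,app/Km = 11.8/2.76 = 4.275.
Since α = 1 + [I]/Ki, [I]/Ki = 4.275 − 1 = 3.275 and Ki = 0.700/3.275 = 0.214 µM.

0.214 µM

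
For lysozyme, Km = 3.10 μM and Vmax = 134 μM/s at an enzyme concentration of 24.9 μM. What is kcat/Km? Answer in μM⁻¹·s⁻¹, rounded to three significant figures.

kcat = Vmax/[E]total = 134/24.9 = 5.38 s⁻¹.
kcat/Km = 5.38/3.10 = 1.74 μM⁻¹·s⁻¹.

1.74 μM⁻¹·s⁻¹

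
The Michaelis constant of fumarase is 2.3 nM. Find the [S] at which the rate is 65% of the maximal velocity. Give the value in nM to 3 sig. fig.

4.27 nM

v/Vmax = [S]/(Km+[S]) = 0.65, so [S] = Km·0.65/(1 − 0.65) = 2.3 × 1.857.
[S] = 4.27 nM.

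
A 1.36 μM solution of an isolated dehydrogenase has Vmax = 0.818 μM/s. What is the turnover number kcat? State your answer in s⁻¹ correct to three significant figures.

0.601 s⁻¹

kcat = Vmax/[E]total = 0.818 μM/s / 1.36 μM = 0.601 s⁻¹.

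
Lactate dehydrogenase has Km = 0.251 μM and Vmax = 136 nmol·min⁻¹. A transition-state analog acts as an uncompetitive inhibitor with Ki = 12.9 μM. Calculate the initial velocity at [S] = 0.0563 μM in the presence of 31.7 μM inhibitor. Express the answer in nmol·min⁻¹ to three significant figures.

With α = 1 + [I]/Ki = 1 + 31.7/12.9 = 3.457, the uncompetitive rate law is v = (Vmax/α)·[S] / (Km/α + [S]).
v = (136/3.457)×0.0563 / (0.251/3.457 + 0.0563) = 2.215/0.1289 = 17.2 nmol·min⁻¹.

17.2 nmol·min⁻¹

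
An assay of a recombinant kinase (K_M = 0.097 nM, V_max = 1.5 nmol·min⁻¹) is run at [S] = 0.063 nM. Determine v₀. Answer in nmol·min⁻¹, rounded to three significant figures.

v = Vmax·[S]/(Km + [S]) = 1.5 × 0.063 / (0.097 + 0.063)
  = 0.09450 / 0.1600 = 0.591 nmol·min⁻¹.

0.591 nmol·min⁻¹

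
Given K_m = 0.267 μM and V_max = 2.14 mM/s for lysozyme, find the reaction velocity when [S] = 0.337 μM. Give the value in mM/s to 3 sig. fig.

v = Vmax·[S]/(Km + [S]) = 2.14 × 0.337 / (0.267 + 0.337)
  = 0.7212 / 0.6040 = 1.19 mM/s.

1.19 mM/s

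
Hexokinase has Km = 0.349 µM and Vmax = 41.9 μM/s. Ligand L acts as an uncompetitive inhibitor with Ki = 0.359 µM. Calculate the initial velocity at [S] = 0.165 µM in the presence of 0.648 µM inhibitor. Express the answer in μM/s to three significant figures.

With α = 1 + [I]/Ki = 1 + 0.648/0.359 = 2.805, the uncompetitive rate law is v = (Vmax/α)·[S] / (Km/α + [S]).
v = (41.9/2.805)×0.165 / (0.349/2.805 + 0.165) = 2.465/0.2894 = 8.52 μM/s.

8.52 μM/s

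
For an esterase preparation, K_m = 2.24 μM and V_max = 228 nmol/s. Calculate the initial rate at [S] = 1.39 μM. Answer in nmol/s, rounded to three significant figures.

v = Vmax·[S]/(Km + [S]) = 228 × 1.39 / (2.24 + 1.39)
  = 316.9 / 3.630 = 87.3 nmol/s.

87.3 nmol/s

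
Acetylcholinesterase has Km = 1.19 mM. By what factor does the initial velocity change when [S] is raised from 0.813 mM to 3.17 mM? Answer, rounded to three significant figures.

1.79

The fractional saturations are [S]/(Km+[S]) = 0.813/2.003 = 0.4059 and 3.17/4.360 = 0.7271.
v₂/v₁ is just their ratio: 0.7271/0.4059 = 1.79.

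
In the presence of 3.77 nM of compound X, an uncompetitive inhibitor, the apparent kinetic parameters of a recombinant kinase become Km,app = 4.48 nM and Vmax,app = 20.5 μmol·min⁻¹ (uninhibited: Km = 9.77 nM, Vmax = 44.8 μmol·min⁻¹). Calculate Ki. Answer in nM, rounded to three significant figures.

Uncompetitive: Vmax,app = Vmax/α (and Km,app = Km/α) with α = 1 + [I]/Ki.
α = Vmax/Vmax,app = 44.8/20.5 = 2.185.
Ki = [I]/(α − 1) = 3.77/1.185 = 3.18 nM.

3.18 nM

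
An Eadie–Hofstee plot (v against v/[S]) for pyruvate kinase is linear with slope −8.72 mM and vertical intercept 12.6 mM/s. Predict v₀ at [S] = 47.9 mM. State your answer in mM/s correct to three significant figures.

10.7 mM/s

In the Eadie–Hofstee form v = Vmax − Km·(v/[S]), the slope is −Km and the intercept is Vmax, so Km = 8.72 mM and Vmax = 12.6 mM/s.
v = 12.6 × 47.9/(8.72 + 47.9) = 10.7 mM/s.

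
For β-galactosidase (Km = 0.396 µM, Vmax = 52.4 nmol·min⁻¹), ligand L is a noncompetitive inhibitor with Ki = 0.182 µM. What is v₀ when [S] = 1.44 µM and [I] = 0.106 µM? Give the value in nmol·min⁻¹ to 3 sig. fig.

26.0 nmol·min⁻¹

α = 1 + [I]/Ki = 1 + 0.106/0.182 = 1.582.
For a noncompetitive inhibitor, Vmax is reduced to Vmax/α while Km is unchanged: Km,app = 0.396 µM, Vmax,app = 33.1 nmol·min⁻¹.
v = Vmax,app·[S]/(Km,app + [S]) = 33.1 × 1.44/(0.396 + 1.44) = 26.0 nmol·min⁻¹.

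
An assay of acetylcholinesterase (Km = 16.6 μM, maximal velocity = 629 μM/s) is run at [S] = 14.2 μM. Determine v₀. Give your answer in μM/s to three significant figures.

290 μM/s

[S]/(Km+[S]) = 14.2/30.80 = 0.4610, the fractional saturation.
v = 0.4610 × Vmax = 0.4610 × 629 = 290 μM/s.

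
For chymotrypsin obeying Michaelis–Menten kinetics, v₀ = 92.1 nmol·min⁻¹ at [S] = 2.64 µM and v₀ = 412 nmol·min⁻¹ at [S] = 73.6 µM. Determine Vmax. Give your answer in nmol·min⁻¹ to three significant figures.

From v = Vmax[S]/(Km+[S]), each point gives Vmax = v(Km+[S])/[S].
Equating: 92.1(Km+2.64)/2.64 = 412(Km+73.6)/73.6.
34.89·Km + 92.1 = 5.598·Km + 412, so (34.89 − 5.598)·Km = 412 − 92.1.
Km = 319.9/29.29 = 10.9 µM; then Vmax = 92.1(10.9+2.64)/2.64 = 473 nmol·min⁻¹.

473 nmol·min⁻¹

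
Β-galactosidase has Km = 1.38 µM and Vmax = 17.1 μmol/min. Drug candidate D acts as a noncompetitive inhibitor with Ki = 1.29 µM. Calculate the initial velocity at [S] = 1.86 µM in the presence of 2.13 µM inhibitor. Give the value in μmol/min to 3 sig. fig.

3.70 μmol/min

With α = 1 + [I]/Ki = 1 + 2.13/1.29 = 2.651, the noncompetitive rate law is v = (Vmax/α)·[S] / (Km + [S]).
v = (17.1/2.651)×1.86 / (1.38 + 1.86) = 12.00/3.240 = 3.70 μmol/min.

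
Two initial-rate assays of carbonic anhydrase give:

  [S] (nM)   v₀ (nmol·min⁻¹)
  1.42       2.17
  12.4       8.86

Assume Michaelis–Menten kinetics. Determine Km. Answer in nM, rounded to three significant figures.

8.22 nM

In reciprocal form, 1/v = (Km/Vmax)·(1/[S]) + 1/Vmax. The two points give (1/[S], 1/v) = (0.7042, 0.4608) and (0.08065, 0.1129).
Slope = (0.4608 − 0.1129)/(0.7042 − 0.08065) = 0.5580; intercept = 0.4608 − 0.5580×0.7042 = 0.06787.
Vmax = 1/intercept = 14.7 nmol·min⁻¹; Km = slope × Vmax = 0.5580 × 14.7 = 8.22 nM.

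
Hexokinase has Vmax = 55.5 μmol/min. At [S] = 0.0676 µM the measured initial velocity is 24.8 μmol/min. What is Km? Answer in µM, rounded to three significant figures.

0.0837 µM

From v = Vmax[S]/(Km+[S]), Km = [S](Vmax − v)/v.
Km = 0.0676 × (55.5 − 24.8) / 24.8 = 2.075/24.8 = 0.0837 µM.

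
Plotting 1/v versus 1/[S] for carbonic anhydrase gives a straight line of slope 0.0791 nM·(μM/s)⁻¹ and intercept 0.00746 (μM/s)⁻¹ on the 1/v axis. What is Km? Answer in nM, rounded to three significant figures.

y-intercept = 1/Vmax ⇒ Vmax = 134 μM/s; slope = Km/Vmax ⇒ Km = slope × Vmax.
Km = 0.0791 × 134 = 10.6 nM.

10.6 nM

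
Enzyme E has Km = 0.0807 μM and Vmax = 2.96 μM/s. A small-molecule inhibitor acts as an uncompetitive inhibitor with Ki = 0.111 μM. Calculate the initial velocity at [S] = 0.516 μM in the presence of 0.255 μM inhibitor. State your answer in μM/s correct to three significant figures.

With α = 1 + [I]/Ki = 1 + 0.255/0.111 = 3.297, the uncompetitive rate law is v = (Vmax/α)·[S] / (Km/α + [S]).
v = (2.96/3.297)×0.516 / (0.0807/3.297 + 0.516) = 0.4632/0.5405 = 0.857 μM/s.

0.857 μM/s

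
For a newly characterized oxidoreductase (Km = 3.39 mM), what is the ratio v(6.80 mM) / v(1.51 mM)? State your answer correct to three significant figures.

2.17

Since Vmax cancels, v₂/v₁ = [S]₂(Km+[S]₁) / [S]₁(Km+[S]₂).
= 6.80×(3.39+1.51) / (1.51×(3.39+6.80)) = 33.32/15.39 = 2.17.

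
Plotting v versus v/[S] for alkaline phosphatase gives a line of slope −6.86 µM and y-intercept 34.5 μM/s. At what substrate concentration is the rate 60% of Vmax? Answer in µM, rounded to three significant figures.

The Eadie–Hofstee slope gives Km = 6.86 µM (slope = −Km).
v/Vmax = [S]/(Km+[S]) = 0.6 ⇒ [S] = Km·0.6/(1−0.6) = 6.86 × 1.500 = 10.3 µM.

10.3 µM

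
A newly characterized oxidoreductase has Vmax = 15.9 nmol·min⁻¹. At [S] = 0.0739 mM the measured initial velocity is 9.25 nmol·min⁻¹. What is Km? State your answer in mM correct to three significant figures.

0.0531 mM

From v = Vmax[S]/(Km+[S]), Km = [S](Vmax − v)/v.
Km = 0.0739 × (15.9 − 9.25) / 9.25 = 0.4914/9.25 = 0.0531 mM.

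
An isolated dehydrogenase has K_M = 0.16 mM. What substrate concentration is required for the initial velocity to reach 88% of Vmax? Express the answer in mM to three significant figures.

1.17 mM

v/Vmax = [S]/(Km+[S]) = 0.88, so [S] = Km·0.88/(1 − 0.88) = 0.16 × 7.333.
[S] = 1.17 mM.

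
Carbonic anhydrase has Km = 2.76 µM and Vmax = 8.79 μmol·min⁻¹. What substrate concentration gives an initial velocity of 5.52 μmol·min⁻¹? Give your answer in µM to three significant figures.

The required fractional saturation is v/Vmax = 5.52/8.79 = 0.6280.
Then [S]/(Km+[S]) = 0.6280 ⇒ [S] = 2.76 × 0.6280/(1 − 0.6280) = 4.66 µM.

4.66 µM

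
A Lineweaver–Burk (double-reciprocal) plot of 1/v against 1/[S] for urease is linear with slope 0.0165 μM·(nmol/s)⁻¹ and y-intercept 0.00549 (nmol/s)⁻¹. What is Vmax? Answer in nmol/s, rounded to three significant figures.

The y-intercept of a Lineweaver–Burk plot equals 1/Vmax, so Vmax = 1/0.00549 = 182 nmol/s.

182 nmol/s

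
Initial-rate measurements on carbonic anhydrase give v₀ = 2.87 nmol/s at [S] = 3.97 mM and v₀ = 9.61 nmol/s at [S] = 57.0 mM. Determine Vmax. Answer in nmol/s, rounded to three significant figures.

11.7 nmol/s

From v = Vmax[S]/(Km+[S]), each point gives Vmax = v(Km+[S])/[S].
Equating: 2.87(Km+3.97)/3.97 = 9.61(Km+57.0)/57.0.
0.7229·Km + 2.87 = 0.1686·Km + 9.61, so (0.7229 − 0.1686)·Km = 9.61 − 2.87.
Km = 6.740/0.5543 = 12.2 mM; then Vmax = 2.87(12.2+3.97)/3.97 = 11.7 nmol/s.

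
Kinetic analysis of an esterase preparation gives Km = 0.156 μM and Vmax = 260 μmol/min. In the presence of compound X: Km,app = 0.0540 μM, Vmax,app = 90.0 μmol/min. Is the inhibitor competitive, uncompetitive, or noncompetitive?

uncompetitive

Both Km and Vmax decrease by the same factor (~2.89-fold) — characteristic of uncompetitive inhibition.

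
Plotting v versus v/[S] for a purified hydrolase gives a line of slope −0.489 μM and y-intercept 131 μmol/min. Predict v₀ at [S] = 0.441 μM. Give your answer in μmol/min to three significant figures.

62.1 μmol/min

In the Eadie–Hofstee form v = Vmax − Km·(v/[S]), the slope is −Km and the intercept is Vmax, so Km = 0.489 μM and Vmax = 131 μmol/min.
v = 131 × 0.441/(0.489 + 0.441) = 62.1 μmol/min.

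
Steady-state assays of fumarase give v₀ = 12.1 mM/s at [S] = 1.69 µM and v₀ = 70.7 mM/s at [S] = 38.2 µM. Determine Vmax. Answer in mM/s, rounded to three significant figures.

91.1 mM/s

In reciprocal form, 1/v = (Km/Vmax)·(1/[S]) + 1/Vmax. The two points give (1/[S], 1/v) = (0.5917, 0.08264) and (0.02618, 0.01414).
Slope = (0.08264 − 0.01414)/(0.5917 − 0.02618) = 0.1211; intercept = 0.08264 − 0.1211×0.5917 = 0.01097.
Vmax = 1/intercept = 91.1 mM/s; Km = slope × Vmax = 0.1211 × 91.1 = 11.0 µM.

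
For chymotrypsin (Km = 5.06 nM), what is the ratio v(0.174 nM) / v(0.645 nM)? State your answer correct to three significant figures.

The fractional saturations are [S]/(Km+[S]) = 0.645/5.705 = 0.1131 and 0.174/5.234 = 0.03324.
v₂/v₁ is just their ratio: 0.03324/0.1131 = 0.294.

0.294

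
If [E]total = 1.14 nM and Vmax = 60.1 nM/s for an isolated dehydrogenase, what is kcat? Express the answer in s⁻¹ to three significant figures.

kcat = Vmax/[E]total = 60.1 nM/s / 1.14 nM = 52.7 s⁻¹.

52.7 s⁻¹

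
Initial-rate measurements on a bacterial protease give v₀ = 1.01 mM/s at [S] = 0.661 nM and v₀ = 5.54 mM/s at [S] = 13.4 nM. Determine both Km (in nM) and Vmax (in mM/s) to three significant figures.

Km = 4.06 nM; Vmax = 7.22 mM/s

In reciprocal form, 1/v = (Km/Vmax)·(1/[S]) + 1/Vmax. The two points give (1/[S], 1/v) = (1.513, 0.9901) and (0.07463, 0.1805).
Slope = (0.9901 − 0.1805)/(1.513 − 0.07463) = 0.5629; intercept = 0.9901 − 0.5629×1.513 = 0.1385.
Vmax = 1/intercept = 7.22 mM/s; Km = slope × Vmax = 0.5629 × 7.22 = 4.06 nM.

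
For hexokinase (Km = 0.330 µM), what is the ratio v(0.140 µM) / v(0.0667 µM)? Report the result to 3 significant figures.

The fractional saturations are [S]/(Km+[S]) = 0.0667/0.3967 = 0.1681 and 0.140/0.4700 = 0.2979.
v₂/v₁ is just their ratio: 0.2979/0.1681 = 1.77.

1.77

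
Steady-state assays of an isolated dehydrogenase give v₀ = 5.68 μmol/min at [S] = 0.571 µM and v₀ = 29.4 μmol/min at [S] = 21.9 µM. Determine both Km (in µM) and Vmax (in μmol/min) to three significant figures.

In reciprocal form, 1/v = (Km/Vmax)·(1/[S]) + 1/Vmax. The two points give (1/[S], 1/v) = (1.751, 0.1761) and (0.04566, 0.03401).
Slope = (0.1761 − 0.03401)/(1.751 − 0.04566) = 0.08328; intercept = 0.1761 − 0.08328×1.751 = 0.03021.
Vmax = 1/intercept = 33.1 μmol/min; Km = slope × Vmax = 0.08328 × 33.1 = 2.76 µM.

Km = 2.76 µM; Vmax = 33.1 μmol/min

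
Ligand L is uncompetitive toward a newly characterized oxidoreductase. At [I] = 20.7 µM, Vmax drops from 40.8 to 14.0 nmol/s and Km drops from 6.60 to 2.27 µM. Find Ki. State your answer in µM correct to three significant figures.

10.8 µM

Uncompetitive: Vmax,app = Vmax/α (and Km,app = Km/α) with α = 1 + [I]/Ki.
α = Vmax/Vmax,app = 40.8/14.0 = 2.914.
Ki = [I]/(α − 1) = 20.7/1.914 = 10.8 µM.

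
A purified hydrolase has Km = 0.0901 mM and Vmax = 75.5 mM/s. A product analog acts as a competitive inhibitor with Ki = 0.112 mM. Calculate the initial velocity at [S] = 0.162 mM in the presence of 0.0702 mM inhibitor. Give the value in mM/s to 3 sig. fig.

With α = 1 + [I]/Ki = 1 + 0.0702/0.112 = 1.627, the competitive rate law is v = Vmax[S] / (αKm + [S]).
v = 75.5×0.162 / (1.627×0.0901 + 0.162) = 12.23/0.3086 = 39.6 mM/s.

39.6 mM/s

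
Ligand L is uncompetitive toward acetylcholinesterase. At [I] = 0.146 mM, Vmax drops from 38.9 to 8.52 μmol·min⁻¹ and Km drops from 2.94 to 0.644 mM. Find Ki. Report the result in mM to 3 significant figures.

0.0409 mM

Uncompetitive: Vmax,app = Vmax/α (and Km,app = Km/α) with α = 1 + [I]/Ki.
α = Vmax/Vmax,app = 38.9/8.52 = 4.566.
Ki = [I]/(α − 1) = 0.146/3.566 = 0.0409 mM.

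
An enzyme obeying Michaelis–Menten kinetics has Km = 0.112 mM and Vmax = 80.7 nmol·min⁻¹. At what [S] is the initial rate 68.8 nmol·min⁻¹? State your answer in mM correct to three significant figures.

0.648 mM

Rearranging v = Vmax[S]/(Km+[S]) gives [S] = Km·v/(Vmax − v).
[S] = 0.112 × 68.8 / (80.7 − 68.8) = 7.706/11.90 = 0.648 mM.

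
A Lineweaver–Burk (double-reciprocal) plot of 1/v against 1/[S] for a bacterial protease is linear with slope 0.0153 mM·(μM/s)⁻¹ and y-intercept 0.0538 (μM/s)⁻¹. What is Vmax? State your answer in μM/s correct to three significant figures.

The y-intercept of a Lineweaver–Burk plot equals 1/Vmax, so Vmax = 1/0.0538 = 18.6 μM/s.

18.6 μM/s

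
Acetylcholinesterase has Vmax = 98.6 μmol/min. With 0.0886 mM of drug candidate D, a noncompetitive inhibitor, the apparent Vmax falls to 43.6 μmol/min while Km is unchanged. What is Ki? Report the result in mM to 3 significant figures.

Noncompetitive: Vmax,app = Vmax/α with α = 1 + [I]/Ki.
α = Vmax/Vmax,app = 98.6/43.6 = 2.261.
Ki = [I]/(α − 1) = 0.0886/1.261 = 0.0702 mM.

0.0702 mM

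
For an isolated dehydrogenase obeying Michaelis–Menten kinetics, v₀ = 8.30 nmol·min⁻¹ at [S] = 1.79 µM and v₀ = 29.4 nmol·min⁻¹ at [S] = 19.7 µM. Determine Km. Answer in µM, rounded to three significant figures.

In reciprocal form, 1/v = (Km/Vmax)·(1/[S]) + 1/Vmax. The two points give (1/[S], 1/v) = (0.5587, 0.1205) and (0.05076, 0.03401).
Slope = (0.1205 − 0.03401)/(0.5587 − 0.05076) = 0.1702; intercept = 0.1205 − 0.1702×0.5587 = 0.02537.
Vmax = 1/intercept = 39.4 nmol·min⁻¹; Km = slope × Vmax = 0.1702 × 39.4 = 6.71 µM.

6.71 µM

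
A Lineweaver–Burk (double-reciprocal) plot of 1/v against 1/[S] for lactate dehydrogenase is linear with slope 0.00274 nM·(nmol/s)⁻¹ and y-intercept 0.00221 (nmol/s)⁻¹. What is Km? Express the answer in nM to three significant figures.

y-intercept = 1/Vmax ⇒ Vmax = 452 nmol/s; slope = Km/Vmax ⇒ Km = slope × Vmax.
Km = 0.00274 × 452 = 1.24 nM.

1.24 nM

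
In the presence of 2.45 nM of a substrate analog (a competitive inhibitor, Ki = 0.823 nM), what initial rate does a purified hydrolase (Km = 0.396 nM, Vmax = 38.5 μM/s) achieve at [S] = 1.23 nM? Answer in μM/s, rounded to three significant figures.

16.9 μM/s

With α = 1 + [I]/Ki = 1 + 2.45/0.823 = 3.977, the competitive rate law is v = Vmax[S] / (αKm + [S]).
v = 38.5×1.23 / (3.977×0.396 + 1.23) = 47.36/2.805 = 16.9 μM/s.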